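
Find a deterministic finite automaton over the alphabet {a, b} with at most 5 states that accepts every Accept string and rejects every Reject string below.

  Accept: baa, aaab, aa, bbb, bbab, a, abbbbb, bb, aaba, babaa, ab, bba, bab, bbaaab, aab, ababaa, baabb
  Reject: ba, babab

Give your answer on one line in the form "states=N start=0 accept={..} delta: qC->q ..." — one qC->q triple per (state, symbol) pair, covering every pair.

Fold the examples into a partial DFA from state 0: repeatedly fix the first undefined (state, symbol) met by the shortest-then-alphabetical prefix, trying targets in increasing order and rejecting any under which an Accept and a Reject string meet in one state with the same remainder; add a state when all current targets are rejected. Accepting states are where Accept strings end.
a: 0a undefined. 0a->0: no, aaba/ba meet in 0 with "ba" left. Open state 1: 0a->1.
b: 0b undefined. 0b->0: no, a/ba meet in 1. 0b->1: no, aa/ba meet in 1 with "a" left. Open state 2: 0b->2.
aa: 1a undefined. 1a->0: no, aaba/ba meet in 2 with "a" left. 1a->1: ok.
ab: 1b undefined. 1b->0: ok.
ba: 2a undefined. 2a->0: no, aaab/ba meet in 0. 2a->1: no, baa/ba meet in 1. 2a->2: no, baa/ba meet in 2. Open state 3: 2a->3.
bb: 2b undefined. 2b->0: ok.
baa: 3a undefined. 3a->0: ok.
bab: 3b undefined. 3b->0: no, baa/babab meet in 0. 3b->1: no, baa/babab meet in 0. 3b->2: no, bbb/babab meet in 2. 3b->3: no, bbb/babab meet in 2. Open state 4: 3b->4.
baba: 4a undefined. 4a->0: no, bbb/babab meet in 2. 4a->1: no, baa/babab meet in 0. 4a->2: no, baa/babab meet in 0. 4a->3: no, bab/babab meet in 4. 4a->4: ok.
babab: 4b undefined. 4b->0: no, baa/babab meet in 0. 4b->1: no, aa/babab meet in 1. 4b->2: no, bbb/babab meet in 2. 4b->3: ok.
All examples now run through 5 states with every (state, symbol) defined. Accept strings end in {0,1,2,4}, Reject strings end in {3}; accept={0,1,2,4}.

states=5 start=0 accept={0,1,2,4} delta: 0a->1 0b->2 1a->1 1b->0 2a->3 2b->0 3a->0 3b->4 4a->4 4b->3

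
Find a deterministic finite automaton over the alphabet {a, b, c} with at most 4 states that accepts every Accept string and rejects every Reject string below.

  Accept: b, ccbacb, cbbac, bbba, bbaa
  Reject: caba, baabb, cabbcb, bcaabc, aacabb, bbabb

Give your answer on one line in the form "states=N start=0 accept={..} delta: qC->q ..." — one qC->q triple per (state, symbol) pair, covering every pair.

Grow the machine one transition at a time. Run the examples from 0; the earliest place one falls off (shortest prefix, ties alphabetical) gets sent to the lowest-numbered state that keeps every Accept/Reject pair distinguishable — a pair clashes when both reach the same state with identical unread suffix — and to a fresh state only if none does.
a: 0a undefined. 0a->0: ok.
b: 0b undefined. 0b->0: no, b/baabb meet in 0. Open state 1: 0b->1.
c: 0c undefined. 0c->0: ok.
ba: 1a undefined. 1a->0: ok.
bb: 1b undefined. 1b->0: no, b/cabbcb meet in 1. 1b->1: no, b/baabb meet in 1. Open state 2: 1b->2.
bc: 1c undefined. 1c->0: ok.
bba: 2a undefined. 2a->0: no, cbbac/caba meet in 0. 2a->1: no, cbbac/caba meet in 0. 2a->2: no, bbaa/baabb meet in 2. Open state 3: 2a->3.
bbb: 2b undefined. 2b->0: no, bbba/caba meet in 0. 2b->1: no, bbba/caba meet in 0. 2b->2: ok.
bbaa: 3a undefined. 3a->0: no, bbaa/caba meet in 0. 3a->1: ok.
bbab: 3b undefined. 3b->0: no, b/bbabb meet in 1. 3b->1: ok.
cabbc: 2c undefined. 2c->0: no, b/cabbcb meet in 1. 2c->1: ok.
cbbac: 3c undefined. 3c->0: no, cbbac/caba meet in 0. 3c->1: ok.
All examples now run through 4 states with every (state, symbol) defined. Accept strings end in {1,3}, Reject strings end in {0,2}; accept={1,3}.

states=4 start=0 accept={1,3} delta: 0a->0 0b->1 0c->0 1a->0 1b->2 1c->0 2a->3 2b->2 2c->1 3a->1 3b->1 3c->1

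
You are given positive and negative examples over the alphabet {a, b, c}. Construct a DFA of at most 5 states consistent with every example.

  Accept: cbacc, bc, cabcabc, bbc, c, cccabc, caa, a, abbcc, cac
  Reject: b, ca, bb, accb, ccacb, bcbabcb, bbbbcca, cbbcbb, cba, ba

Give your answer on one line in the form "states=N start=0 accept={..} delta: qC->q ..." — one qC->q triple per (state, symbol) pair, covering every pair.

states=4 start=0 accept={0,2} delta: 0a->0 0b->1 0c->2 1a->1 1b->1 1c->0 2a->3 2b->1 2c->0 3a->0 3b->0 3c->0

Grow the machine one transition at a time. Run the examples from 0; the earliest place one falls off (shortest prefix, ties alphabetical) gets sent to the lowest-numbered state that keeps every Accept/Reject pair distinguishable — a pair clashes when both reach the same state with identical unread suffix — and to a fresh state only if none does.
a: 0a undefined. 0a->0: ok.
b: 0b undefined. 0b->0: no, a/b meet in 0. Open state 1: 0b->1.
c: 0c undefined. 0c->0: no, c/ca meet in 0. 0c->1: no, c/b meet in 1. Open state 2: 0c->2.
ba: 1a undefined. 1a->0: no, a/ba meet in 0. 1a->1: ok.
bb: 1b undefined. 1b->0: no, a/bb meet in 0. 1b->1: ok.
bc: 1c undefined. 1c->0: ok.
ca: 2a undefined. 2a->0: no, bc/ca meet in 0. 2a->1: no, caa/b meet in 1. 2a->2: no, c/ca meet in 2. Open state 3: 2a->3.
cb: 2b undefined. 2b->0: no, bc/cba meet in 0. 2b->1: ok.
cc: 2c undefined. 2c->0: ok.
caa: 3a undefined. 3a->0: ok.
cab: 3b undefined. 3b->0: ok.
cac: 3c undefined. 3c->0: ok.
All examples now run through 4 states with every (state, symbol) defined. Accept strings end in {0,2}, Reject strings end in {1,3}; accept={0,2}.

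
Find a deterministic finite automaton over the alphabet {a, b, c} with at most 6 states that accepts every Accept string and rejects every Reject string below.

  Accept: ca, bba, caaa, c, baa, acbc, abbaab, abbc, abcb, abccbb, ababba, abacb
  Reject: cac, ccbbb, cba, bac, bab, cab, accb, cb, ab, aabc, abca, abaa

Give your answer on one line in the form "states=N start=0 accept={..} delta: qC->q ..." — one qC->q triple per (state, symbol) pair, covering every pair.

Grow the machine one transition at a time. Run the examples from 0; the earliest place one falls off (shortest prefix, ties alphabetical) gets sent to the lowest-numbered state that keeps every Accept/Reject pair distinguishable — a pair clashes when both reach the same state with identical unread suffix — and to a fresh state only if none does.
a: 0a undefined. 0a->0: no, baa/abaa meet in 0 with "baa" left. Open state 1: 0a->1.
b: 0b undefined. 0b->0: ok.
c: 0c undefined. 0c->0: no, ca/cba meet in 1. 0c->1: ok.
aa: 1a undefined. 1a->0: no, ca/cab meet in 0. 1a->1: ok.
ab: 1b undefined. 1b->0: no, ca/cba meet in 1. 1b->1: no, ca/cba meet in 1. Open state 2: 1b->2.
ac: 1c undefined. 1c->0: ok.
aba: 2a undefined. 2a->0: no, ca/abaa meet in 1. 2a->1: no, ca/cba meet in 1. 2a->2: ok.
abb: 2b undefined. 2b->0: no, abbaab/cba meet in 2. 2b->1: no, abbaab/cba meet in 2. 2b->2: no, abbaab/cba meet in 2. Open state 3: 2b->3.
abc: 2c undefined. 2c->0: no, ca/abca meet in 1. 2c->1: no, ca/aabc meet in 1. 2c->2: ok.
abba: 3a undefined. 3a->0: no, abbaab/cba meet in 2. 3a->1: no, abbaab/cba meet in 2. 3a->2: ok.
abbc: 3c undefined. 3c->0: no, abbc/cac meet in 0. 3c->1: ok.
ababb: 3b undefined. 3b->0: no, abccbb/cac meet in 0. 3b->1: ok.
All examples now run through 4 states with every (state, symbol) defined. Accept strings end in {1,3}, Reject strings end in {0,2}; accept={1,3}.

states=4 start=0 accept={1,3} delta: 0a->1 0b->0 0c->1 1a->1 1b->2 1c->0 2a->2 2b->3 2c->2 3a->2 3b->1 3c->1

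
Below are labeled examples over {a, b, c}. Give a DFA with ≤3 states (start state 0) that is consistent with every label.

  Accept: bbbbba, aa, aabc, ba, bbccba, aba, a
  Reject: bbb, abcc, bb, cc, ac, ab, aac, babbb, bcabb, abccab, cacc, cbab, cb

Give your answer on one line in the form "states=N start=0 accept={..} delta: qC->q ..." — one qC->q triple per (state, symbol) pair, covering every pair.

states=3 start=0 accept={0} delta: 0a->0 0b->1 0c->2 1a->0 1b->1 1c->0 2a->0 2b->1 2c->1

Grow the machine one transition at a time. Run the examples from 0; the earliest place one falls off (shortest prefix, ties alphabetical) gets sent to the lowest-numbered state that keeps every Accept/Reject pair distinguishable — a pair clashes when both reach the same state with identical unread suffix — and to a fresh state only if none does.
a: 0a undefined. 0a->0: ok.
b: 0b undefined. 0b->0: no, bbbbba/bbb meet in 0. Open state 1: 0b->1.
c: 0c undefined. 0c->0: no, aa/cc meet in 0. 0c->1: no, aabc/cc meet in 1 with "c" left. Open state 2: 0c->2.
ba: 1a undefined. 1a->0: ok.
bb: 1b undefined. 1b->0: no, bbbbba/bb meet in 0. 1b->1: ok.
bc: 1c undefined. 1c->0: ok.
ca: 2a undefined. 2a->0: ok.
cb: 2b undefined. 2b->0: no, bbbbba/cb meet in 0. 2b->1: ok.
cc: 2c undefined. 2c->0: no, bbbbba/cc meet in 0. 2c->1: ok.
All examples now run through 3 states with every (state, symbol) defined. Accept strings end in {0}, Reject strings end in {1,2}; accept={0}.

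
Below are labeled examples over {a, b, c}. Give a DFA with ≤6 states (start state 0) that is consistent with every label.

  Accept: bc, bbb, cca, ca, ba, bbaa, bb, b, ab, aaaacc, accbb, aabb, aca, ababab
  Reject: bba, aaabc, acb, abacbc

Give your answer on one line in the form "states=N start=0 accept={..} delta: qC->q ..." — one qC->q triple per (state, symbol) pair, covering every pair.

states=5 start=0 accept={0,1,2,3} delta: 0a->1 0b->1 0c->0 1a->0 1b->2 1c->3 2a->4 2b->0 2c->4 3a->0 3b->4 3c->0 4a->0 4b->0 4c->1

Fold the examples into a partial DFA from state 0: repeatedly fix the first undefined (state, symbol) met by the shortest-then-alphabetical prefix, trying targets in increasing order and rejecting any under which an Accept and a Reject string meet in one state with the same remainder; add a state when all current targets are rejected. Accepting states are where Accept strings end.
a: 0a undefined. 0a->0: no, bc/aaabc meet in 0 with "bc" left. Open state 1: 0a->1.
b: 0b undefined. 0b->0: no, ba/bba meet in 1. 0b->1: ok.
c: 0c undefined. 0c->0: ok.
aa: 1a undefined. 1a->0: ok.
ab: 1b undefined. 1b->0: no, bbb/bba meet in 1. 1b->1: no, bc/aaabc meet in 1 with "c" left. Open state 2: 1b->2.
ac: 1c undefined. 1c->0: no, cca/acb meet in 1. 1c->1: no, bb/acb meet in 2. 1c->2: no, bbb/acb meet in 2 with "b" left. Open state 3: 1c->3.
aba: 2a undefined. 2a->0: no, bc/abacbc meet in 3. 2a->1: no, cca/bba meet in 1. 2a->2: no, bbaa/bba meet in 2. 2a->3: no, bc/bba meet in 3. Open state 4: 2a->4.
aca: 3a undefined. 3a->0: ok.
acb: 3b undefined. 3b->0: no, ba/acb meet in 0. 3b->1: no, cca/acb meet in 1. 3b->2: no, bb/acb meet in 2. 3b->3: no, bc/acb meet in 3. 3b->4: ok.
acc: 3c undefined. 3c->0: ok.
bbb: 2b undefined. 2b->0: ok.
abab: 4b undefined. 4b->0: ok.
abac: 4c undefined. 4c->0: no, bc/abacbc meet in 3. 4c->1: ok.
bbaa: 4a undefined. 4a->0: ok.
aaabc: 2c undefined. 2c->0: no, bbb/aaabc meet in 0. 2c->1: no, cca/aaabc meet in 1. 2c->2: no, bb/aaabc meet in 2. 2c->3: no, bc/aaabc meet in 3. 2c->4: ok.
All examples now run through 5 states with every (state, symbol) defined. Accept strings end in {0,1,2,3}, Reject strings end in {4}; accept={0,1,2,3}.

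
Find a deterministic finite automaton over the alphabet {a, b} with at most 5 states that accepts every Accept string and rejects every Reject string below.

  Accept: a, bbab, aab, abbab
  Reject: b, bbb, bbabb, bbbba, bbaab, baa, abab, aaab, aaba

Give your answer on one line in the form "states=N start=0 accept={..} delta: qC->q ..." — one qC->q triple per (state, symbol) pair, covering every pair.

State merging on the prefix tree: take the shortest (then alphabetical) example prefix whose next move is undefined and point that move at state 0, else 1, else 2, ...; a target is out if some Accept/Reject pair would then sit in one state with the same input left (inseparable). If every existing state is out, open a new one.
a: 0a undefined. 0a->0: no, aab/b meet in 0 with "b" left. Open state 1: 0a->1.
b: 0b undefined. 0b->0: no, a/bbbba meet in 1. 0b->1: no, a/b meet in 1. Open state 2: 0b->2.
aa: 1a undefined. 1a->0: no, aab/b meet in 2. 1a->1: no, aab/aaab meet in 1 with "b" left. 1a->2: ok.
ab: 1b undefined. 1b->0: no, abbab/aaab meet in 2 with "ab" left. 1b->1: no, aab/abab meet in 2 with "b" left. 1b->2: ok.
ba: 2a undefined. 2a->0: no, a/baa meet in 1. 2a->1: ok.
bb: 2b undefined. 2b->0: no, a/bbbba meet in 1. 2b->1: ok.
All examples now run through 3 states with every (state, symbol) defined. Accept strings end in {1}, Reject strings end in {2}; accept={1}.

states=3 start=0 accept={1} delta: 0a->1 0b->2 1a->2 1b->2 2a->1 2b->1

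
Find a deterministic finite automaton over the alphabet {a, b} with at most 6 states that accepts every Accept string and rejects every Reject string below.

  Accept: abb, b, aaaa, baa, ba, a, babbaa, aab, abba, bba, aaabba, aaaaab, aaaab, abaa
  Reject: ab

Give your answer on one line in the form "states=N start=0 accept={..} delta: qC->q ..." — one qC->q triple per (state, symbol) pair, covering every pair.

State merging on the prefix tree: take the shortest (then alphabetical) example prefix whose next move is undefined and point that move at state 0, else 1, else 2, ...; a target is out if some Accept/Reject pair would then sit in one state with the same input left (inseparable). If every existing state is out, open a new one.
a: 0a undefined. 0a->0: no, b/ab meet in 0 with "b" left. Open state 1: 0a->1.
b: 0b undefined. 0b->0: ok.
aa: 1a undefined. 1a->0: no, aaaaab/ab meet in 1 with "b" left. 1a->1: no, aab/ab meet in 1 with "b" left. Open state 2: 1a->2.
ab: 1b undefined. 1b->0: no, abb/ab meet in 0. 1b->1: no, abb/ab meet in 1. 1b->2: no, baa/ab meet in 2. Open state 3: 1b->3.
aaa: 2a undefined. 2a->0: no, aaaab/ab meet in 3. 2a->1: no, aaaaab/ab meet in 3. 2a->2: ok.
aab: 2b undefined. 2b->0: ok.
aba: 3a undefined. 3a->0: ok.
abb: 3b undefined. 3b->0: ok.
All examples now run through 4 states with every (state, symbol) defined. Accept strings end in {0,1,2}, Reject strings end in {3}; accept={0,1,2}.

states=4 start=0 accept={0,1,2} delta: 0a->1 0b->0 1a->2 1b->3 2a->2 2b->0 3a->0 3b->0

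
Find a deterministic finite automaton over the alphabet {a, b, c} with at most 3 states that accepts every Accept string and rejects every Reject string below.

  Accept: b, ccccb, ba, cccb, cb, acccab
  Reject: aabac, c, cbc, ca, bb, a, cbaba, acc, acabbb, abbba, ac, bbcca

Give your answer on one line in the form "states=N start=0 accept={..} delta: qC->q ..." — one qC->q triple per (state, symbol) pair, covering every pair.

Fold the examples into a partial DFA from state 0: repeatedly fix the first undefined (state, symbol) met by the shortest-then-alphabetical prefix, trying targets in increasing order and rejecting any under which an Accept and a Reject string meet in one state with the same remainder; add a state when all current targets are rejected. Accepting states are where Accept strings end.
a: 0a undefined. 0a->0: ok.
b: 0b undefined. 0b->0: no, b/bb meet in 0. Open state 1: 0b->1.
c: 0c undefined. 0c->0: ok.
ba: 1a undefined. 1a->0: no, ba/aabac meet in 0. 1a->1: ok.
bb: 1b undefined. 1b->0: no, b/acabbb meet in 1. 1b->1: no, b/bb meet in 1. Open state 2: 1b->2.
bbc: 2c undefined. 2c->0: ok.
cbc: 1c undefined. 1c->0: ok.
abbb: 2b undefined. 2b->0: ok.
cbaba: 2a undefined. 2a->0: ok.
All examples now run through 3 states with every (state, symbol) defined. Accept strings end in {1}, Reject strings end in {0,2}; accept={1}.

states=3 start=0 accept={1} delta: 0a->0 0b->1 0c->0 1a->1 1b->2 1c->0 2a->0 2b->0 2c->0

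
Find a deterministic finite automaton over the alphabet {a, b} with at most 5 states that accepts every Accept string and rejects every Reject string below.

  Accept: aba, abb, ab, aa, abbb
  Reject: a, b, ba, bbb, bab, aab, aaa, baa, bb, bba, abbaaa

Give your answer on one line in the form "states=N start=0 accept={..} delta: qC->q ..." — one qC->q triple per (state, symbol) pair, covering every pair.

State merging on the prefix tree: take the shortest (then alphabetical) example prefix whose next move is undefined and point that move at state 0, else 1, else 2, ...; a target is out if some Accept/Reject pair would then sit in one state with the same input left (inseparable). If every existing state is out, open a new one.
a: 0a undefined. 0a->0: no, aba/ba meet in 0 with "ba" left. Open state 1: 0a->1.
b: 0b undefined. 0b->0: no, ab/bab meet in 1 with "b" left. 0b->1: no, aba/bba meet in 1 with "ba" left. Open state 2: 0b->2.
aa: 1a undefined. 1a->0: ok.
ab: 1b undefined. 1b->0: no, aba/a meet in 1. 1b->1: no, aba/abbaaa meet in 0. 1b->2: no, aba/ba meet in 2 with "a" left. Open state 3: 1b->3.
ba: 2a undefined. 2a->0: no, aa/ba meet in 0. 2a->1: no, ab/bab meet in 3. 2a->2: ok.
bb: 2b undefined. 2b->0: no, aa/bab meet in 0. 2b->1: no, ab/bbb meet in 3. 2b->2: ok.
aba: 3a undefined. 3a->0: ok.
abb: 3b undefined. 3b->0: no, abbb/b meet in 2. 3b->1: no, aba/abbaaa meet in 0. 3b->2: no, abb/b meet in 2. 3b->3: no, aba/abbaaa meet in 0. Open state 4: 3b->4.
abba: 4a undefined. 4a->0: no, aba/abbaaa meet in 0. 4a->1: ok.
abbb: 4b undefined. 4b->0: ok.
All examples now run through 5 states with every (state, symbol) defined. Accept strings end in {0,3,4}, Reject strings end in {1,2}; accept={0,3,4}.

states=5 start=0 accept={0,3,4} delta: 0a->1 0b->2 1a->0 1b->3 2a->2 2b->2 3a->0 3b->4 4a->1 4b->0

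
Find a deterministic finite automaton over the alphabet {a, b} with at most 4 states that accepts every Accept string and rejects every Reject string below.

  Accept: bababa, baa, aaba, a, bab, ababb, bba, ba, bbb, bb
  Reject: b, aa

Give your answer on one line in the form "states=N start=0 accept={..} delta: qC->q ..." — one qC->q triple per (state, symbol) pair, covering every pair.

Fold the examples into a partial DFA from state 0: repeatedly fix the first undefined (state, symbol) met by the shortest-then-alphabetical prefix, trying targets in increasing order and rejecting any under which an Accept and a Reject string meet in one state with the same remainder; add a state when all current targets are rejected. Accepting states are where Accept strings end.
a: 0a undefined. 0a->0: no, a/aa meet in 0. Open state 1: 0a->1.
b: 0b undefined. 0b->0: no, baa/aa meet in 1 with "a" left. 0b->1: no, a/b meet in 1. Open state 2: 0b->2.
aa: 1a undefined. 1a->0: ok.
ab: 1b undefined. 1b->0: no, ababb/b meet in 2. 1b->1: ok.
ba: 2a undefined. 2a->0: no, bababa/aa meet in 0. 2a->1: no, baa/aa meet in 0. 2a->2: no, baa/b meet in 2. Open state 3: 2a->3.
bb: 2b undefined. 2b->0: no, ababb/aa meet in 0. 2b->1: no, bba/aa meet in 0. 2b->2: no, ababb/b meet in 2. 2b->3: ok.
baa: 3a undefined. 3a->0: no, baa/aa meet in 0. 3a->1: ok.
bab: 3b undefined. 3b->0: no, bababa/aa meet in 0. 3b->1: ok.
All examples now run through 4 states with every (state, symbol) defined. Accept strings end in {1,3}, Reject strings end in {0,2}; accept={1,3}.

states=4 start=0 accept={1,3} delta: 0a->1 0b->2 1a->0 1b->1 2a->3 2b->3 3a->1 3b->1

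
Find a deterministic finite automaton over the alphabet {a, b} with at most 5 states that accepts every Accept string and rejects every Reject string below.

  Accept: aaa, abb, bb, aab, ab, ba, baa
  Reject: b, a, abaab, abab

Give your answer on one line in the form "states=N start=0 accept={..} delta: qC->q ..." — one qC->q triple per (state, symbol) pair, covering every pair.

State merging on the prefix tree: take the shortest (then alphabetical) example prefix whose next move is undefined and point that move at state 0, else 1, else 2, ...; a target is out if some Accept/Reject pair would then sit in one state with the same input left (inseparable). If every existing state is out, open a new one.
a: 0a undefined. 0a->0: no, aaa/a meet in 0. Open state 1: 0a->1.
b: 0b undefined. 0b->0: no, bb/b meet in 0. 0b->1: ok.
aa: 1a undefined. 1a->0: no, aaa/b meet in 1. 1a->1: no, aaa/b meet in 1. Open state 2: 1a->2.
ab: 1b undefined. 1b->0: no, abb/b meet in 1. 1b->1: no, abb/b meet in 1. 1b->2: ok.
aaa: 2a undefined. 2a->0: no, bb/abaab meet in 2. 2a->1: no, aaa/b meet in 1. 2a->2: no, abb/abaab meet in 2 with "b" left. Open state 3: 2a->3.
aab: 2b undefined. 2b->0: ok.
abaa: 3a undefined. 3a->0: ok.
abab: 3b undefined. 3b->0: no, abb/abab meet in 0. 3b->1: ok.
All examples now run through 4 states with every (state, symbol) defined. Accept strings end in {0,2,3}, Reject strings end in {1}; accept={0,2,3}.

states=4 start=0 accept={0,2,3} delta: 0a->1 0b->1 1a->2 1b->2 2a->3 2b->0 3a->0 3b->1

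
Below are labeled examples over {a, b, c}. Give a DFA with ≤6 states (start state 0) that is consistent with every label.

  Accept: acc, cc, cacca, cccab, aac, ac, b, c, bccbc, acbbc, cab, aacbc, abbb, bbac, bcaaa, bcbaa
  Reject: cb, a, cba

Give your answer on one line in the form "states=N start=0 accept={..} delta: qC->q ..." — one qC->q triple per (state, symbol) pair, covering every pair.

states=3 start=0 accept={1,2} delta: 0a->0 0b->1 0c->1 1a->0 1b->0 1c->2 2a->2 2b->2 2c->0

Grow the machine one transition at a time. Run the examples from 0; the earliest place one falls off (shortest prefix, ties alphabetical) gets sent to the lowest-numbered state that keeps every Accept/Reject pair distinguishable — a pair clashes when both reach the same state with identical unread suffix — and to a fresh state only if none does.
a: 0a undefined. 0a->0: ok.
b: 0b undefined. 0b->0: no, b/a meet in 0. Open state 1: 0b->1.
c: 0c undefined. 0c->0: no, acc/a meet in 0. 0c->1: ok.
bb: 1b undefined. 1b->0: ok.
bc: 1c undefined. 1c->0: no, acc/cb meet in 0. 1c->1: no, bcbaa/cb meet in 0. Open state 2: 1c->2.
ca: 1a undefined. 1a->0: ok.
bca: 2a undefined. 2a->0: no, cacca/cb meet in 0. 2a->1: no, bcaaa/cb meet in 0. 2a->2: ok.
bcb: 2b undefined. 2b->0: no, bcbaa/cb meet in 0. 2b->1: no, bcbaa/cb meet in 0. 2b->2: ok.
bcc: 2c undefined. 2c->0: ok.
All examples now run through 3 states with every (state, symbol) defined. Accept strings end in {1,2}, Reject strings end in {0}; accept={1,2}.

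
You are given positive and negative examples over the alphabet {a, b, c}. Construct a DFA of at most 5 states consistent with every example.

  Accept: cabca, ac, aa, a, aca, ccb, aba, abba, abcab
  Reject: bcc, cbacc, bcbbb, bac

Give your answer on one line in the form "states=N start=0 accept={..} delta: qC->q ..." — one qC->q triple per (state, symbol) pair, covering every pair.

states=3 start=0 accept={0,1} delta: 0a->0 0b->1 0c->0 1a->1 1b->0 1c->2 2a->0 2b->2 2c->2

Grow the machine one transition at a time. Run the examples from 0; the earliest place one falls off (shortest prefix, ties alphabetical) gets sent to the lowest-numbered state that keeps every Accept/Reject pair distinguishable — a pair clashes when both reach the same state with identical unread suffix — and to a fresh state only if none does.
a: 0a undefined. 0a->0: ok.
b: 0b undefined. 0b->0: no, ac/bac meet in 0 with "c" left. Open state 1: 0b->1.
c: 0c undefined. 0c->0: ok.
ba: 1a undefined. 1a->0: no, ac/cbacc meet in 0. 1a->1: ok.
bc: 1c undefined. 1c->0: no, cabca/bcc meet in 0. 1c->1: no, cabca/bcc meet in 1. Open state 2: 1c->2.
abb: 1b undefined. 1b->0: ok.
bcb: 2b undefined. 2b->0: no, ac/bcbbb meet in 0. 2b->1: no, ccb/bcbbb meet in 1. 2b->2: ok.
bcc: 2c undefined. 2c->0: no, ac/bcc meet in 0. 2c->1: no, ccb/bcc meet in 1. 2c->2: ok.
abca: 2a undefined. 2a->0: ok.
All examples now run through 3 states with every (state, symbol) defined. Accept strings end in {0,1}, Reject strings end in {2}; accept={0,1}.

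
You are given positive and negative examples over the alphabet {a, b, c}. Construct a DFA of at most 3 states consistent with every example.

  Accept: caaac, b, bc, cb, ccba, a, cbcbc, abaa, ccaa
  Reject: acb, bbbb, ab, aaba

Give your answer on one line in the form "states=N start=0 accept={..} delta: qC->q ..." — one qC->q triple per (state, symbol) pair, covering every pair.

states=3 start=0 accept={1} delta: 0a->1 0b->1 0c->0 1a->1 1b->2 1c->1 2a->0 2b->1 2c->1

State merging on the prefix tree: take the shortest (then alphabetical) example prefix whose next move is undefined and point that move at state 0, else 1, else 2, ...; a target is out if some Accept/Reject pair would then sit in one state with the same input left (inseparable). If every existing state is out, open a new one.
a: 0a undefined. 0a->0: no, b/ab meet in 0 with "b" left. Open state 1: 0a->1.
b: 0b undefined. 0b->0: no, b/bbbb meet in 0. 0b->1: ok.
c: 0c undefined. 0c->0: ok.
aa: 1a undefined. 1a->0: no, ccba/aaba meet in 0. 1a->1: ok.
ab: 1b undefined. 1b->0: no, b/aaba meet in 1. 1b->1: no, b/bbbb meet in 1. Open state 2: 1b->2.
ac: 1c undefined. 1c->0: no, b/acb meet in 1. 1c->1: ok.
aba: 2a undefined. 2a->0: ok.
bbb: 2b undefined. 2b->0: no, caaac/bbbb meet in 1. 2b->1: ok.
cbcbc: 2c undefined. 2c->0: no, cbcbc/aaba meet in 0. 2c->1: ok.
All examples now run through 3 states with every (state, symbol) defined. Accept strings end in {1}, Reject strings end in {0,2}; accept={1}.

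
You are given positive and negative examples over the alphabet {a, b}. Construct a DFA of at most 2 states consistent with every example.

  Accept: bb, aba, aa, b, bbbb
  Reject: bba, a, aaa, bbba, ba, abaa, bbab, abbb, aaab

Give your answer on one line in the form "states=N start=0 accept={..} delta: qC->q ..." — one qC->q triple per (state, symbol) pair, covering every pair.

states=2 start=0 accept={0} delta: 0a->1 0b->0 1a->0 1b->1

Grow the machine one transition at a time. Run the examples from 0; the earliest place one falls off (shortest prefix, ties alphabetical) gets sent to the lowest-numbered state that keeps every Accept/Reject pair distinguishable — a pair clashes when both reach the same state with identical unread suffix — and to a fresh state only if none does.
a: 0a undefined. 0a->0: no, aba/ba meet in 0 with "ba" left. Open state 1: 0a->1.
b: 0b undefined. 0b->0: ok.
aa: 1a undefined. 1a->0: ok.
ab: 1b undefined. 1b->0: no, bb/abaa meet in 0. 1b->1: ok.
All examples now run through 2 states with every (state, symbol) defined. Accept strings end in {0}, Reject strings end in {1}; accept={0}.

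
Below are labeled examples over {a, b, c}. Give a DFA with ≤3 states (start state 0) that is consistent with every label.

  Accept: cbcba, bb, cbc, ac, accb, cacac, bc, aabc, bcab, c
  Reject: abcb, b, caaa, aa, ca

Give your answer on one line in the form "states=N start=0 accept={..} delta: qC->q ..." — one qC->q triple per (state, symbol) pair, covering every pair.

State merging on the prefix tree: take the shortest (then alphabetical) example prefix whose next move is undefined and point that move at state 0, else 1, else 2, ...; a target is out if some Accept/Reject pair would then sit in one state with the same input left (inseparable). If every existing state is out, open a new one.
a: 0a undefined. 0a->0: ok.
b: 0b undefined. 0b->0: no, bb/b meet in 0. Open state 1: 0b->1.
c: 0c undefined. 0c->0: no, ac/caaa meet in 0. 0c->1: no, ac/b meet in 1. Open state 2: 0c->2.
bb: 1b undefined. 1b->0: no, bb/aa meet in 0. 1b->1: no, bb/b meet in 1. 1b->2: ok.
bc: 1c undefined. 1c->0: no, bc/aa meet in 0. 1c->1: no, bb/abcb meet in 2. 1c->2: ok.
ca: 2a undefined. 2a->0: no, bcab/b meet in 1. 2a->1: ok.
cb: 2b undefined. 2b->0: no, cbcba/abcb meet in 0. 2b->1: ok.
acc: 2c undefined. 2c->0: no, accb/abcb meet in 1. 2c->1: ok.
caa: 1a undefined. 1a->0: no, cbcba/caaa meet in 0. 1a->1: no, cbcba/abcb meet in 1. 1a->2: ok.
All examples now run through 3 states with every (state, symbol) defined. Accept strings end in {2}, Reject strings end in {0,1}; accept={2}.

states=3 start=0 accept={2} delta: 0a->0 0b->1 0c->2 1a->2 1b->2 1c->2 2a->1 2b->1 2c->1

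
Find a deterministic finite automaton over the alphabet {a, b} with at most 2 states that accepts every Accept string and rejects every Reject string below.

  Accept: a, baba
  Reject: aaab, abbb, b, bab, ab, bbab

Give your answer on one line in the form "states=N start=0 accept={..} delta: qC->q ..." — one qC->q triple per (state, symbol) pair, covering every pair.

State merging on the prefix tree: take the shortest (then alphabetical) example prefix whose next move is undefined and point that move at state 0, else 1, else 2, ...; a target is out if some Accept/Reject pair would then sit in one state with the same input left (inseparable). If every existing state is out, open a new one.
a: 0a undefined. 0a->0: ok.
b: 0b undefined. 0b->0: no, a/aaab meet in 0. Open state 1: 0b->1.
ba: 1a undefined. 1a->0: ok.
bb: 1b undefined. 1b->0: ok.
All examples now run through 2 states with every (state, symbol) defined. Accept strings end in {0}, Reject strings end in {1}; accept={0}.

states=2 start=0 accept={0} delta: 0a->0 0b->1 1a->0 1b->0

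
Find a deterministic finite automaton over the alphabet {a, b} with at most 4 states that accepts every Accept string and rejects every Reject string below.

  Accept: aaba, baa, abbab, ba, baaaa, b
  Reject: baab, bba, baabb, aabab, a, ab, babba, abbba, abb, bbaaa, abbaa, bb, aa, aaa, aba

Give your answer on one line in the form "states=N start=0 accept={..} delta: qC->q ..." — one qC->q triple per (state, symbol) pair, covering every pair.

states=3 start=0 accept={2} delta: 0a->1 0b->2 1a->0 1b->1 2a->2 2b->1

Grow the machine one transition at a time. Run the examples from 0; the earliest place one falls off (shortest prefix, ties alphabetical) gets sent to the lowest-numbered state that keeps every Accept/Reject pair distinguishable — a pair clashes when both reach the same state with identical unread suffix — and to a fresh state only if none does.
a: 0a undefined. 0a->0: no, aaba/aba meet in 0 with "ba" left. Open state 1: 0a->1.
b: 0b undefined. 0b->0: no, baa/aa meet in 1 with "a" left. 0b->1: no, baa/aaa meet in 1 with "aa" left. Open state 2: 0b->2.
aa: 1a undefined. 1a->0: ok.
ab: 1b undefined. 1b->0: no, baa/abbaa meet in 2 with "aa" left. 1b->1: ok.
ba: 2a undefined. 2a->0: no, aaba/abbba meet in 0. 2a->1: no, aaba/aabab meet in 1. 2a->2: ok.
bb: 2b undefined. 2b->0: no, aaba/baabb meet in 2. 2b->1: ok.
All examples now run through 3 states with every (state, symbol) defined. Accept strings end in {2}, Reject strings end in {0,1}; accept={2}.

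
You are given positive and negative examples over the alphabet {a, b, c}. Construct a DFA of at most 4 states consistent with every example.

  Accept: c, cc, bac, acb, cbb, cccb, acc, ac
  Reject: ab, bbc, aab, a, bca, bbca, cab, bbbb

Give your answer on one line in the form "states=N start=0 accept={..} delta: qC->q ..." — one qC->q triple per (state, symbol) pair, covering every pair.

Fold the examples into a partial DFA from state 0: repeatedly fix the first undefined (state, symbol) met by the shortest-then-alphabetical prefix, trying targets in increasing order and rejecting any under which an Accept and a Reject string meet in one state with the same remainder; add a state when all current targets are rejected. Accepting states are where Accept strings end.
a: 0a undefined. 0a->0: ok.
b: 0b undefined. 0b->0: no, c/bbc meet in 0 with "c" left. Open state 1: 0b->1.
c: 0c undefined. 0c->0: no, c/a meet in 0. 0c->1: no, c/ab meet in 1. Open state 2: 0c->2.
ba: 1a undefined. 1a->0: ok.
bb: 1b undefined. 1b->0: no, c/bbc meet in 2. 1b->1: ok.
bc: 1c undefined. 1c->0: ok.
ca: 2a undefined. 2a->0: ok.
cb: 2b undefined. 2b->0: no, acb/bbc meet in 0. 2b->1: no, acb/ab meet in 1. 2b->2: ok.
cc: 2c undefined. 2c->0: no, cc/bbc meet in 0. 2c->1: no, cc/ab meet in 1. 2c->2: ok.
All examples now run through 3 states with every (state, symbol) defined. Accept strings end in {2}, Reject strings end in {0,1}; accept={2}.

states=3 start=0 accept={2} delta: 0a->0 0b->1 0c->2 1a->0 1b->1 1c->0 2a->0 2b->2 2c->2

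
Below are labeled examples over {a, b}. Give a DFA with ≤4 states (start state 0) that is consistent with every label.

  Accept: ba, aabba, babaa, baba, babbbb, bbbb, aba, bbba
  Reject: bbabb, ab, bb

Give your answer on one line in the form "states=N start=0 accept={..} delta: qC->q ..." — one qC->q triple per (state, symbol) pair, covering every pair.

Fold the examples into a partial DFA from state 0: repeatedly fix the first undefined (state, symbol) met by the shortest-then-alphabetical prefix, trying targets in increasing order and rejecting any under which an Accept and a Reject string meet in one state with the same remainder; add a state when all current targets are rejected. Accepting states are where Accept strings end.
a: 0a undefined. 0a->0: ok.
b: 0b undefined. 0b->0: no, ba/bbabb meet in 0. Open state 1: 0b->1.
ba: 1a undefined. 1a->0: ok.
bb: 1b undefined. 1b->0: no, ba/bbabb meet in 0. 1b->1: no, babbbb/bbabb meet in 1. Open state 2: 1b->2.
bba: 2a undefined. 2a->0: ok.
bbb: 2b undefined. 2b->0: no, babbbb/ab meet in 1. 2b->1: no, babbbb/bbabb meet in 2. 2b->2: no, babbbb/bbabb meet in 2. Open state 3: 2b->3.
bbba: 3a undefined. 3a->0: ok.
bbbb: 3b undefined. 3b->0: ok.
All examples now run through 4 states with every (state, symbol) defined. Accept strings end in {0}, Reject strings end in {1,2}; accept={0}.

states=4 start=0 accept={0} delta: 0a->0 0b->1 1a->0 1b->2 2a->0 2b->3 3a->0 3b->0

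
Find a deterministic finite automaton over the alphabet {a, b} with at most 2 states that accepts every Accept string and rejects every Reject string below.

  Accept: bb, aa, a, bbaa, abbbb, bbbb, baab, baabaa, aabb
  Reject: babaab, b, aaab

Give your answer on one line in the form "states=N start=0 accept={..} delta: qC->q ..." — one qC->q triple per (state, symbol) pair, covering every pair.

states=2 start=0 accept={0} delta: 0a->0 0b->1 1a->1 1b->0

State merging on the prefix tree: take the shortest (then alphabetical) example prefix whose next move is undefined and point that move at state 0, else 1, else 2, ...; a target is out if some Accept/Reject pair would then sit in one state with the same input left (inseparable). If every existing state is out, open a new one.
a: 0a undefined. 0a->0: ok.
b: 0b undefined. 0b->0: no, bb/babaab meet in 0. Open state 1: 0b->1.
ba: 1a undefined. 1a->0: no, baab/babaab meet in 1. 1a->1: ok.
bb: 1b undefined. 1b->0: ok.
All examples now run through 2 states with every (state, symbol) defined. Accept strings end in {0}, Reject strings end in {1}; accept={0}.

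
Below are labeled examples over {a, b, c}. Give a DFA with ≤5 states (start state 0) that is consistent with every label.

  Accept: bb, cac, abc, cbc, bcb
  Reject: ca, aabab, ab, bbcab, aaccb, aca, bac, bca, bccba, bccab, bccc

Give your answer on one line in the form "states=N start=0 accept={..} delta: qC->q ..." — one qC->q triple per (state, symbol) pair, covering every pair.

states=5 start=0 accept={0,3} delta: 0a->0 0b->1 0c->2 1a->0 1b->0 1c->3 2a->2 2b->1 2c->0 3a->1 3b->0 3c->4 4a->0 4b->2 4c->1

Fold the examples into a partial DFA from state 0: repeatedly fix the first undefined (state, symbol) met by the shortest-then-alphabetical prefix, trying targets in increasing order and rejecting any under which an Accept and a Reject string meet in one state with the same remainder; add a state when all current targets are rejected. Accepting states are where Accept strings end.
a: 0a undefined. 0a->0: ok.
b: 0b undefined. 0b->0: no, bb/aabab meet in 0. Open state 1: 0b->1.
c: 0c undefined. 0c->0: no, cac/ca meet in 0. 0c->1: no, cac/bac meet in 1 with "ac" left. Open state 2: 0c->2.
ba: 1a undefined. 1a->0: ok.
bb: 1b undefined. 1b->0: ok.
bc: 1c undefined. 1c->0: no, bb/bca meet in 0. 1c->1: no, bb/bca meet in 0. 1c->2: no, abc/bac meet in 2. Open state 3: 1c->3.
ca: 2a undefined. 2a->0: no, bb/ca meet in 0. 2a->1: no, bb/bbcab meet in 0. 2a->2: ok.
cb: 2b undefined. 2b->0: no, bb/bbcab meet in 0. 2b->1: ok.
bca: 3a undefined. 3a->0: no, bb/bca meet in 0. 3a->1: ok.
bcb: 3b undefined. 3b->0: ok.
bcc: 3c undefined. 3c->0: no, bb/bccba meet in 0. 3c->1: no, bb/bccba meet in 0. 3c->2: no, bb/bccba meet in 0. 3c->3: no, bb/bccba meet in 0. Open state 4: 3c->4.
cac: 2c undefined. 2c->0: ok.
bcca: 4a undefined. 4a->0: ok.
bccb: 4b undefined. 4b->0: no, bb/bccba meet in 0. 4b->1: no, bb/bccba meet in 0. 4b->2: ok.
bccc: 4c undefined. 4c->0: no, bb/bccc meet in 0. 4c->1: ok.
All examples now run through 5 states with every (state, symbol) defined. Accept strings end in {0,3}, Reject strings end in {1,2}; accept={0,3}.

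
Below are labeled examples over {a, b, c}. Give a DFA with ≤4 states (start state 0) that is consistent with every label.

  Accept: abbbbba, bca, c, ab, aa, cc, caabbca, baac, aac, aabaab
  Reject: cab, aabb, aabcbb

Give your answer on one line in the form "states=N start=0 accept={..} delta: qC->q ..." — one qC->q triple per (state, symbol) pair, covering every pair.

Grow the machine one transition at a time. Run the examples from 0; the earliest place one falls off (shortest prefix, ties alphabetical) gets sent to the lowest-numbered state that keeps every Accept/Reject pair distinguishable — a pair clashes when both reach the same state with identical unread suffix — and to a fresh state only if none does.
a: 0a undefined. 0a->0: ok.
b: 0b undefined. 0b->0: no, abbbbba/aabb meet in 0. Open state 1: 0b->1.
c: 0c undefined. 0c->0: no, ab/cab meet in 1. 0c->1: ok.
ba: 1a undefined. 1a->0: no, c/cab meet in 1. 1a->1: no, aabaab/cab meet in 1 with "b" left. Open state 2: 1a->2.
bc: 1c undefined. 1c->0: ok.
abb: 1b undefined. 1b->0: no, bca/aabb meet in 0. 1b->1: no, c/aabb meet in 1. 1b->2: ok.
baa: 2a undefined. 2a->0: ok.
cab: 2b undefined. 2b->0: no, abbbbba/cab meet in 0. 2b->1: no, abbbbba/aabb meet in 2. 2b->2: ok.
caabbc: 2c undefined. 2c->0: ok.
All examples now run through 3 states with every (state, symbol) defined. Accept strings end in {0,1}, Reject strings end in {2}; accept={0,1}.

states=3 start=0 accept={0,1} delta: 0a->0 0b->1 0c->1 1a->2 1b->2 1c->0 2a->0 2b->2 2c->0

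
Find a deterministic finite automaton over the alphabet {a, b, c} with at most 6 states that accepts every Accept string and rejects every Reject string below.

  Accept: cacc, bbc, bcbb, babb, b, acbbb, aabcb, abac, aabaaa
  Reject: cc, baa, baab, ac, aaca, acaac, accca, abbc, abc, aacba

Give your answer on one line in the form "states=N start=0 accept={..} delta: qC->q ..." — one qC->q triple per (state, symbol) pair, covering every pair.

Fold the examples into a partial DFA from state 0: repeatedly fix the first undefined (state, symbol) met by the shortest-then-alphabetical prefix, trying targets in increasing order and rejecting any under which an Accept and a Reject string meet in one state with the same remainder; add a state when all current targets are rejected. Accepting states are where Accept strings end.
a: 0a undefined. 0a->0: no, bbc/abbc meet in 0 with "bbc" left. Open state 1: 0a->1.
b: 0b undefined. 0b->0: ok.
c: 0c undefined. 0c->0: no, bbc/cc meet in 0. 0c->1: ok.
aa: 1a undefined. 1a->0: no, cacc/cc meet in 1 with "c" left. 1a->1: no, bbc/baa meet in 1. Open state 2: 1a->2.
ab: 1b undefined. 1b->0: no, bbc/abbc meet in 1. 1b->1: ok.
ac: 1c undefined. 1c->0: no, bbc/accca meet in 1. 1c->1: no, bbc/cc meet in 1. 1c->2: ok.
aab: 2b undefined. 2b->0: no, b/baab meet in 0. 2b->1: no, bbc/baab meet in 1. 2b->2: no, acbbb/cc meet in 2. Open state 3: 2b->3.
aac: 2c undefined. 2c->0: no, cacc/aaca meet in 1. 2c->1: no, cacc/cc meet in 2. 2c->2: no, cacc/cc meet in 2. 2c->3: no, abac/baab meet in 3. Open state 4: 2c->4.
aca: 2a undefined. 2a->0: ok.
aaba: 3a undefined. 3a->0: no, aabaaa/cc meet in 2. 3a->1: ok.
aabc: 3c undefined. 3c->0: ok.
aaca: 4a undefined. 4a->0: no, b/aaca meet in 0. 4a->1: no, bbc/aaca meet in 1. 4a->2: ok.
aacb: 4b undefined. 4b->0: no, bbc/aacba meet in 1. 4b->1: ok.
acbb: 3b undefined. 3b->0: ok.
accc: 4c undefined. 4c->0: no, bbc/accca meet in 1. 4c->1: ok.
All examples now run through 5 states with every (state, symbol) defined. Accept strings end in {0,1,4}, Reject strings end in {2,3}; accept={0,1,4}.

states=5 start=0 accept={0,1,4} delta: 0a->1 0b->0 0c->1 1a->2 1b->1 1c->2 2a->0 2b->3 2c->4 3a->1 3b->0 3c->0 4a->2 4b->1 4c->1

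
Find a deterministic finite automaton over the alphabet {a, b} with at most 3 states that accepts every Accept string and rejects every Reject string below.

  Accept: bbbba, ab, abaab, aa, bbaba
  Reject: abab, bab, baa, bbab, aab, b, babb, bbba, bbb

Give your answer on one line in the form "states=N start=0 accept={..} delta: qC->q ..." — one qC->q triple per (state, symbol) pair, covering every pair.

Grow the machine one transition at a time. Run the examples from 0; the earliest place one falls off (shortest prefix, ties alphabetical) gets sent to the lowest-numbered state that keeps every Accept/Reject pair distinguishable — a pair clashes when both reach the same state with identical unread suffix — and to a fresh state only if none does.
a: 0a undefined. 0a->0: no, ab/aab meet in 0 with "b" left. Open state 1: 0a->1.
b: 0b undefined. 0b->0: no, bbbba/bbba meet in 1. 0b->1: ok.
aa: 1a undefined. 1a->0: no, ab/babb meet in 1 with "b" left. 1a->1: no, ab/bab meet in 1 with "b" left. Open state 2: 1a->2.
ab: 1b undefined. 1b->0: no, bbbba/b meet in 1. 1b->1: no, bbbba/bbba meet in 2. 1b->2: ok.
aab: 2b undefined. 2b->0: ok.
aba: 2a undefined. 2a->0: ok.
All examples now run through 3 states with every (state, symbol) defined. Accept strings end in {2}, Reject strings end in {0,1}; accept={2}.

states=3 start=0 accept={2} delta: 0a->1 0b->1 1a->2 1b->2 2a->0 2b->0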